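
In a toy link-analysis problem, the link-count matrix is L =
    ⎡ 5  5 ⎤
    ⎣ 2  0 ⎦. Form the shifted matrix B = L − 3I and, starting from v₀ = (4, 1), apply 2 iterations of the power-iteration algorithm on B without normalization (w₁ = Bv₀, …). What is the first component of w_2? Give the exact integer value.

B = L − 3I has rows (2, 5); (2, -3)
w1 = Bv₀ = (2·4 + 5·1; 2·4 + (-3)·1) = (13, 5)
w2 = Bw1 = (2·13 + 5·5; 2·13 + (-3)·5) = (51, 11)
Requested component of w2: 51

51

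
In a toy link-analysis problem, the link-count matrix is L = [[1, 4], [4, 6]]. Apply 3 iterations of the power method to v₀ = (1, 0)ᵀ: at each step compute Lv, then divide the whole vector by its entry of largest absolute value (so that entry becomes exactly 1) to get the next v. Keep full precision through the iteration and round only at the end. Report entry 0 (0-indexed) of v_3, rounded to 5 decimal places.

Lv0 = (1.000000, 4.000000); divide by 4.000000 → v1 = (0.250000, 1.000000)
Lv1 = (4.250000, 7.000000); divide by 7.000000 → v2 = (0.607143, 1.000000)
Lv2 = (4.607143, 8.428571); divide by 8.428571 → v3 = (0.546610, 1.000000)
Requested entry of v3: 129/236 = 0.54661

0.54661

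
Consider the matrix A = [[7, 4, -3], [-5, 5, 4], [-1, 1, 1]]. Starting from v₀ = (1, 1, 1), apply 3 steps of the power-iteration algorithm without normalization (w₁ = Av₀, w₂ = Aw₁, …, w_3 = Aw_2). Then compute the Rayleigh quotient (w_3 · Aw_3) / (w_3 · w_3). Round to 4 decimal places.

7.2660

w1 = Av₀ = (8, 4, 1)
w2 = Aw1 = (69, -16, -3)
w3 = Aw2 = (428, -437, -88)
Aw3 = (1512, -4677, -953)
w3·Aw3 = 428·1512 + (-437)·(-4677) + (-88)·(-953) = 2774849; w3·w3 = 428·428 + (-437)·(-437) + (-88)·(-88) = 381897
λ ≈ 2774849/381897 = 7.2660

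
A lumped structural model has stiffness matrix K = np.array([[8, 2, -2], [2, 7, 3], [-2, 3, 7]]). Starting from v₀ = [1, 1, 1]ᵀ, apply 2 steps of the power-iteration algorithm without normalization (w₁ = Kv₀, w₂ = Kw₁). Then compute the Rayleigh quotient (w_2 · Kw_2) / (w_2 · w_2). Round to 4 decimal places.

w1 = Kv₀ = (8·1 + 2·1 + (-2)·1; 2·1 + 7·1 + 3·1; (-2)·1 + 3·1 + 7·1) = (8, 12, 8)
w2 = Kw1 = (8·8 + 2·12 + (-2)·8; 2·8 + 7·12 + 3·8; (-2)·8 + 3·12 + 7·8) = (72, 124, 76)
Kw2 = (672, 1240, 760)
w2·Kw2 = 72·672 + 124·1240 + 76·760 = 259904; w2·w2 = 72·72 + 124·124 + 76·76 = 26336
λ ≈ 259904/26336 = 9.8688

λ ≈ 9.8688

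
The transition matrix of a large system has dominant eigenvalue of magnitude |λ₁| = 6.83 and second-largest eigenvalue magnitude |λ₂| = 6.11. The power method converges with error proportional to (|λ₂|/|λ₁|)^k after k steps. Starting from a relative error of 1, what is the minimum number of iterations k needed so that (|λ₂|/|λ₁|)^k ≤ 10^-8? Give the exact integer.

|λ₂/λ₁| = 6.11/6.83 = 0.89458
Need k ≥ ln(10^-8) / ln(0.89458) = -18.4207 / -0.1114 ≈ 165.359
Smallest integer k satisfying the bound: 166

166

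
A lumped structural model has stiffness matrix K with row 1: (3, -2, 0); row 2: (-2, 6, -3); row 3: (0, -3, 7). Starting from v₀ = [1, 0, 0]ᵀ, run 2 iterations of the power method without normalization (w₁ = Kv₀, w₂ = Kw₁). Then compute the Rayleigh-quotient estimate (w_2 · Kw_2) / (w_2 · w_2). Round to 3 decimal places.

w1 = Kv₀ = (3·1 + (-2)·0 + 0·0; (-2)·1 + 6·0 + (-3)·0; 0·1 + (-3)·0 + 7·0) = (3, -2, 0)
w2 = Kw1 = (3·3 + (-2)·(-2) + 0·0; (-2)·3 + 6·(-2) + (-3)·0; 0·3 + (-3)·(-2) + 7·0) = (13, -18, 6)
Kw2 = (75, -152, 96)
w2·Kw2 = 13·75 + (-18)·(-152) + 6·96 = 4287; w2·w2 = 13·13 + (-18)·(-18) + 6·6 = 529
λ ≈ 4287/529 = 8.104

λ ≈ 8.104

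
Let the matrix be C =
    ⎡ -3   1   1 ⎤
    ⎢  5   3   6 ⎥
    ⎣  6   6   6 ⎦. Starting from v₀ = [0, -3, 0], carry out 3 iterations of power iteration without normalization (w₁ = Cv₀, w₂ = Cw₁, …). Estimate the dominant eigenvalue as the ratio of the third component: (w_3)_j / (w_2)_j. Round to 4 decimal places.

w1 = Cv₀ = ((-3)·0 + 1·(-3) + 1·0; 5·0 + 3·(-3) + 6·0; 6·0 + 6·(-3) + 6·0) = (-3, -9, -18)
w2 = Cw1 = ((-3)·(-3) + 1·(-9) + 1·(-18); 5·(-3) + 3·(-9) + 6·(-18); 6·(-3) + 6·(-9) + 6·(-18)) = (-18, -150, -180)
w3 = Cw2 = (-276, -1620, -2088)
Ratio at component: -2088 / -180 = 11.6000

11.6000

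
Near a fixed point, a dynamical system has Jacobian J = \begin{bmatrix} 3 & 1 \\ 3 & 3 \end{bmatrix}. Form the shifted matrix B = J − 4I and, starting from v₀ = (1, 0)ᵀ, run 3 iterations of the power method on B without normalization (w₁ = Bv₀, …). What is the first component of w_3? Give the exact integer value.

B = J − 4I has rows (-1, 1); (3, -1)
w1 = Bv₀ = ((-1)·1 + 1·0; 3·1 + (-1)·0) = (-1, 3)
w2 = Bw1 = ((-1)·(-1) + 1·3; 3·(-1) + (-1)·3) = (4, -6)
w3 = Bw2 = (-10, 18)
Requested component of w3: -10

-10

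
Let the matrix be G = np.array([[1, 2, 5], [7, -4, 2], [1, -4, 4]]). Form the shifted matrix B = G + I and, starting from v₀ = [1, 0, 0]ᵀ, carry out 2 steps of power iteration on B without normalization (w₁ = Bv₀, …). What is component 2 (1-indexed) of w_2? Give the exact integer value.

-5

B = G + I has rows (2, 2, 5); (7, -3, 2); (1, -4, 5)
w1 = Bv₀ = (2·1 + 2·0 + 5·0; 7·1 + (-3)·0 + 2·0; 1·1 + (-4)·0 + 5·0) = (2, 7, 1)
w2 = Bw1 = (2·2 + 2·7 + 5·1; 7·2 + (-3)·7 + 2·1; 1·2 + (-4)·7 + 5·1) = (23, -5, -21)
Requested component of w2: -5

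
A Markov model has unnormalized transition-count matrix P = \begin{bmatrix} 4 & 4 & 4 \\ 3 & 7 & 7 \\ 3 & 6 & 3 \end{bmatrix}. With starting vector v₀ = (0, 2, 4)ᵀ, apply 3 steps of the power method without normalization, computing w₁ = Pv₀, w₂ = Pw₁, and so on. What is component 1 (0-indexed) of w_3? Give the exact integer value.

w1 = Pv₀ = (4·0 + 4·2 + 4·4; 3·0 + 7·2 + 7·4; 3·0 + 6·2 + 3·4) = (24, 42, 24)
w2 = Pw1 = (4·24 + 4·42 + 4·24; 3·24 + 7·42 + 7·24; 3·24 + 6·42 + 3·24) = (360, 534, 396)
w3 = Pw2 = (5160, 7590, 5472)
The requested component of w3 is 7590.

7590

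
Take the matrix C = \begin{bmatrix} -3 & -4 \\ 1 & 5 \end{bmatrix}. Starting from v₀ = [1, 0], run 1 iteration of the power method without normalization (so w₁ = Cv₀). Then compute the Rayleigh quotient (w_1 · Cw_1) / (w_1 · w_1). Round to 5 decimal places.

-1.30000

w1 = Cv₀ = ((-3)·1 + (-4)·0; 1·1 + 5·0) = (-3, 1)
Cw1 = (5, 2)
w1·Cw1 = (-3)·5 + 1·2 = -13; w1·w1 = (-3)·(-3) + 1·1 = 10
λ ≈ -13/10 = -1.30000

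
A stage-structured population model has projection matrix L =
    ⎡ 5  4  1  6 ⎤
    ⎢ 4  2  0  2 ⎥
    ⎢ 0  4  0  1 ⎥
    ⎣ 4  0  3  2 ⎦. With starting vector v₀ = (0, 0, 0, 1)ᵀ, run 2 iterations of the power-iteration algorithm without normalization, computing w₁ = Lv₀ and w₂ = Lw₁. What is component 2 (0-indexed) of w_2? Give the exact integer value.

w1 = Lv₀ = (5·0 + 4·0 + 1·0 + 6·1; 4·0 + 2·0 + 0·0 + 2·1; 0·0 + 4·0 + 0·0 + 1·1; 4·0 + 0·0 + 3·0 + 2·1) = (6, 2, 1, 2)
w2 = Lw1 = (5·6 + 4·2 + 1·1 + 6·2; 4·6 + 2·2 + 0·1 + 2·2; 0·6 + 4·2 + 0·1 + 1·2; 4·6 + 0·2 + 3·1 + 2·2) = (51, 32, 10, 31)
The requested component of w2 is 10.

10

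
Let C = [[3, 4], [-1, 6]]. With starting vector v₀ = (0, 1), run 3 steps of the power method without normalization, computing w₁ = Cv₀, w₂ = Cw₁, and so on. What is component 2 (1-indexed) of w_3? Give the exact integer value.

w1 = Cv₀ = (4, 6)
w2 = Cw1 = (36, 32)
w3 = Cw2 = (236, 156)
The requested component of w3 is 156.

156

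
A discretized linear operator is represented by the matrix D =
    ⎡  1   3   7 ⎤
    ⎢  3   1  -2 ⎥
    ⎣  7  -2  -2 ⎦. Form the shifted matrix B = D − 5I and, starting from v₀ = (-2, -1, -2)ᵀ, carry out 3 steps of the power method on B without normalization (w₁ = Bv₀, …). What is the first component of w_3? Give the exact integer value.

-908

B = D − 5I has rows (-4, 3, 7); (3, -4, -2); (7, -2, -7)
w1 = Bv₀ = ((-4)·(-2) + 3·(-1) + 7·(-2); 3·(-2) + (-4)·(-1) + (-2)·(-2); 7·(-2) + (-2)·(-1) + (-7)·(-2)) = (-9, 2, 2)
w2 = Bw1 = ((-4)·(-9) + 3·2 + 7·2; 3·(-9) + (-4)·2 + (-2)·2; 7·(-9) + (-2)·2 + (-7)·2) = (56, -39, -81)
w3 = Bw2 = (-908, 486, 1037)
Requested component of w3: -908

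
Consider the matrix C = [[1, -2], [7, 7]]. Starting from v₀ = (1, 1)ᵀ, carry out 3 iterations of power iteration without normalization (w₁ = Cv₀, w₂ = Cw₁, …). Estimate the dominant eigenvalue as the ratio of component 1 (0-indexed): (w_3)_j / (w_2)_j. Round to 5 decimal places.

λ ≈ 4.76923

w1 = Cv₀ = (1·1 + (-2)·1; 7·1 + 7·1) = (-1, 14)
w2 = Cw1 = (1·(-1) + (-2)·14; 7·(-1) + 7·14) = (-29, 91)
w3 = Cw2 = (-211, 434)
Ratio at component: 434 / 91 = 4.76923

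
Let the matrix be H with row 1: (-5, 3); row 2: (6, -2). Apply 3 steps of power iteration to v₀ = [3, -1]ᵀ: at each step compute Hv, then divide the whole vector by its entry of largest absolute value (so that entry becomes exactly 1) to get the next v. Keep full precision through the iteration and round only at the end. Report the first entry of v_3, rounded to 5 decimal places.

Hv0 = (-18.000000, 20.000000); divide by 20.000000 → v1 = (-0.900000, 1.000000)
Hv1 = (7.500000, -7.400000); divide by 7.500000 → v2 = (1.000000, -0.986667)
Hv2 = (-7.960000, 7.973333); divide by 7.973333 → v3 = (-0.998328, 1.000000)
Requested entry of v3: -1194/1196 = -0.99833

-0.99833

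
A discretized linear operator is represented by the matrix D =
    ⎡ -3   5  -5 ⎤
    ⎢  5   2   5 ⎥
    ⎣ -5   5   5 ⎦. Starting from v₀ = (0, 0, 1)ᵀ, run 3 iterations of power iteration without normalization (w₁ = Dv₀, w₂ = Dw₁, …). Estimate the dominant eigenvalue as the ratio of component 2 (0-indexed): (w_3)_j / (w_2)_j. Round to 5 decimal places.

w1 = Dv₀ = (-5, 5, 5)
w2 = Dw1 = (15, 10, 75)
w3 = Dw2 = (-370, 470, 350)
Ratio at component: 350 / 75 = 4.66667

λ ≈ 4.66667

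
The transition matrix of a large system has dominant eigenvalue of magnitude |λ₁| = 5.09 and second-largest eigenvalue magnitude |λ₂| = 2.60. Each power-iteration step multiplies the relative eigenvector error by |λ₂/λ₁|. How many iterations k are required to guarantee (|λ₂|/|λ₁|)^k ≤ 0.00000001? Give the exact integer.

|λ₂/λ₁| = 2.60/5.09 = 0.51081
Need k ≥ ln(0.00000001) / ln(0.51081) = -18.4207 / -0.6718 ≈ 27.421
Smallest integer k satisfying the bound: 28

28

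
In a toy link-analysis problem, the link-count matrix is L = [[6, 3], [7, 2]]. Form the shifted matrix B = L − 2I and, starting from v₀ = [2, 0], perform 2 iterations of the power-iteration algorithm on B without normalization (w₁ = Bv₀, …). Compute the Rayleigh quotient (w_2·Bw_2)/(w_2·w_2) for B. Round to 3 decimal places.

μ ≈ 7.355

B = L − 2I has rows (4, 3); (7, 0)
w1 = Bv₀ = (4·2 + 3·0; 7·2 + 0·0) = (8, 14)
w2 = Bw1 = (4·8 + 3·14; 7·8 + 0·14) = (74, 56)
Bw2 = (464, 518)
w2·Bw2 = 63344; w2·w2 = 8612; μ ≈ 63344/8612 = 7.355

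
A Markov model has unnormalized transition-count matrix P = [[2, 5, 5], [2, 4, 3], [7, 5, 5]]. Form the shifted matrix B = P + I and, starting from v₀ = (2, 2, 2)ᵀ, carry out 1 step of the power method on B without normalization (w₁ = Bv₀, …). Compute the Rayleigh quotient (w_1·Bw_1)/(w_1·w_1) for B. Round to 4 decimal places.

B = P + I has rows (3, 5, 5); (2, 5, 3); (7, 5, 6)
w1 = Bv₀ = (3·2 + 5·2 + 5·2; 2·2 + 5·2 + 3·2; 7·2 + 5·2 + 6·2) = (26, 20, 36)
Bw1 = (358, 260, 498)
w1·Bw1 = 32436; w1·w1 = 2372; μ ≈ 32436/2372 = 13.6745

13.6745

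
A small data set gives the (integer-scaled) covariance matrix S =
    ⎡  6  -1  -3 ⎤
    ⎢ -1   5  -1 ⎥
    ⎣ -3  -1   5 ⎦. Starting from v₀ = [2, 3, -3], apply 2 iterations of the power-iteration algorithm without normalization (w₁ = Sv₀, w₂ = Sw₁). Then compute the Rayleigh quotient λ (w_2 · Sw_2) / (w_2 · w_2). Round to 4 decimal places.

w1 = Sv₀ = (18, 16, -24)
w2 = Sw1 = (164, 86, -190)
Sw2 = (1468, 456, -1528)
w2·Sw2 = 164·1468 + 86·456 + (-190)·(-1528) = 570288; w2·w2 = 164·164 + 86·86 + (-190)·(-190) = 70392
λ ≈ 570288/70392 = 8.1016

λ ≈ 8.1016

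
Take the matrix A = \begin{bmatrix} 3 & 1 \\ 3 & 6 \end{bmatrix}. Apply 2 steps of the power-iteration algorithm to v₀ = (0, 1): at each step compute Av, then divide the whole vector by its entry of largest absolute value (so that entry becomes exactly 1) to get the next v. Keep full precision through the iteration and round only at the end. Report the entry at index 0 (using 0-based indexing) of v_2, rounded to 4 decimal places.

0.2308

Av0 = (1.00000, 6.00000); divide by 6.00000 → v1 = (0.16667, 1.00000)
Av1 = (1.50000, 6.50000); divide by 6.50000 → v2 = (0.23077, 1.00000)
Requested entry of v2: 9/39 = 0.2308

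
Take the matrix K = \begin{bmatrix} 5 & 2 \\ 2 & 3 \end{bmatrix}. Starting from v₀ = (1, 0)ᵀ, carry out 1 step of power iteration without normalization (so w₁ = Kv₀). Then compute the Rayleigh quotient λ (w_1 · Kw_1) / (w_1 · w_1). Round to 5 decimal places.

w1 = Kv₀ = (5, 2)
Kw1 = (29, 16)
w1·Kw1 = 5·29 + 2·16 = 177; w1·w1 = 5·5 + 2·2 = 29
λ ≈ 177/29 = 6.10345

6.10345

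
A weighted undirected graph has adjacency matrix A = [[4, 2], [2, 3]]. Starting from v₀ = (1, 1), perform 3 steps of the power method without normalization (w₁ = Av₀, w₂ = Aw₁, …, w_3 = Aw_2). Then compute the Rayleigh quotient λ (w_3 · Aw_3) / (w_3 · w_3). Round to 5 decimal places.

5.56153

w1 = Av₀ = (6, 5)
w2 = Aw1 = (34, 27)
w3 = Aw2 = (190, 149)
Aw3 = (1058, 827)
w3·Aw3 = 190·1058 + 149·827 = 324243; w3·w3 = 190·190 + 149·149 = 58301
λ ≈ 324243/58301 = 5.56153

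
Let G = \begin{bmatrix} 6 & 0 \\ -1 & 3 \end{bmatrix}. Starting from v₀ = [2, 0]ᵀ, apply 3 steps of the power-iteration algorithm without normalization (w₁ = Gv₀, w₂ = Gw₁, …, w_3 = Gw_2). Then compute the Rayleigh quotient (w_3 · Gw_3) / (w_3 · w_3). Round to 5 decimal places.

λ ≈ 6.03360

w1 = Gv₀ = (12, -2)
w2 = Gw1 = (72, -18)
w3 = Gw2 = (432, -126)
Gw3 = (2592, -810)
w3·Gw3 = 432·2592 + (-126)·(-810) = 1221804; w3·w3 = 432·432 + (-126)·(-126) = 202500
λ ≈ 1221804/202500 = 6.03360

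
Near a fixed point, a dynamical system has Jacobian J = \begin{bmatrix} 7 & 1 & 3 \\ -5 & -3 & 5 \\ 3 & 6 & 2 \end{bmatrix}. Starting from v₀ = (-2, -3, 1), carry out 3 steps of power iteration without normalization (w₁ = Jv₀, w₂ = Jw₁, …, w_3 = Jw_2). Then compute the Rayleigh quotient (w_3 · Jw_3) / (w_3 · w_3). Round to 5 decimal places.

λ ≈ -0.41132

w1 = Jv₀ = (7·(-2) + 1·(-3) + 3·1; (-5)·(-2) + (-3)·(-3) + 5·1; 3·(-2) + 6·(-3) + 2·1) = (-14, 24, -22)
w2 = Jw1 = (7·(-14) + 1·24 + 3·(-22); (-5)·(-14) + (-3)·24 + 5·(-22); 3·(-14) + 6·24 + 2·(-22)) = (-140, -112, 58)
w3 = Jw2 = (-918, 1326, -976)
Jw3 = (-8028, -4268, 3250)
w3·Jw3 = (-918)·(-8028) + 1326·(-4268) + (-976)·3250 = -1461664; w3·w3 = (-918)·(-918) + 1326·1326 + (-976)·(-976) = 3553576
λ ≈ -1461664/3553576 = -0.41132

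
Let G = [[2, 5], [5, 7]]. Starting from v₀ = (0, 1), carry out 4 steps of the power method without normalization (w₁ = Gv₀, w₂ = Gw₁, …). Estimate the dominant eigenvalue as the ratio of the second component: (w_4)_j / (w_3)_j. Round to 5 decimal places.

λ ≈ 10.09556

w1 = Gv₀ = (2·0 + 5·1; 5·0 + 7·1) = (5, 7)
w2 = Gw1 = (2·5 + 5·7; 5·5 + 7·7) = (45, 74)
w3 = Gw2 = (460, 743)
w4 = Gw3 = (4635, 7501)
Ratio at component: 7501 / 743 = 10.09556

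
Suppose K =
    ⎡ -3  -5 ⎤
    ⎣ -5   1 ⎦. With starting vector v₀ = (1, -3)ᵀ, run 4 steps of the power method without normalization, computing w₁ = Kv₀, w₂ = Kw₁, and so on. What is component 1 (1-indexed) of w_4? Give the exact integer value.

w1 = Kv₀ = ((-3)·1 + (-5)·(-3); (-5)·1 + 1·(-3)) = (12, -8)
w2 = Kw1 = ((-3)·12 + (-5)·(-8); (-5)·12 + 1·(-8)) = (4, -68)
w3 = Kw2 = (328, -88)
w4 = Kw3 = (-544, -1728)
The requested component of w4 is -544.

-544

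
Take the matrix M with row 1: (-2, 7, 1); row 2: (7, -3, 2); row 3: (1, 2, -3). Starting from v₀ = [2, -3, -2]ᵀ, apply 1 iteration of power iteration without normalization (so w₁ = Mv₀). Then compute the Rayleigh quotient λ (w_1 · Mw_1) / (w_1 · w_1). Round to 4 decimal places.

λ ≈ -8.8583

w1 = Mv₀ = (-27, 19, 2)
Mw1 = (189, -242, 5)
w1·Mw1 = (-27)·189 + 19·(-242) + 2·5 = -9691; w1·w1 = (-27)·(-27) + 19·19 + 2·2 = 1094
λ ≈ -9691/1094 = -8.8583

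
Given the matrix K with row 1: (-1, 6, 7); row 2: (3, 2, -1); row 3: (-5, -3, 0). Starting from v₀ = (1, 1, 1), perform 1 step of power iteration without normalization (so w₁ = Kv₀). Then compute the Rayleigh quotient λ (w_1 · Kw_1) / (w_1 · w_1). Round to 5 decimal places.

w1 = Kv₀ = (12, 4, -8)
Kw1 = (-44, 52, -72)
w1·Kw1 = 12·(-44) + 4·52 + (-8)·(-72) = 256; w1·w1 = 12·12 + 4·4 + (-8)·(-8) = 224
λ ≈ 256/224 = 1.14286

λ ≈ 1.14286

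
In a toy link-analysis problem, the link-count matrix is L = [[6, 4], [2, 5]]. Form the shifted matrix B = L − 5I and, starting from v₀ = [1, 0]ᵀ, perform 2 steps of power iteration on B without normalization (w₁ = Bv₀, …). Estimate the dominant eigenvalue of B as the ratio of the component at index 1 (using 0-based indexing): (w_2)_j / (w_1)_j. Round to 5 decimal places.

μ ≈ 1.00000

B = L − 5I has rows (1, 4); (2, 0)
w1 = Bv₀ = (1, 2)
w2 = Bw1 = (9, 2)
Ratio: 2/2 = 1.00000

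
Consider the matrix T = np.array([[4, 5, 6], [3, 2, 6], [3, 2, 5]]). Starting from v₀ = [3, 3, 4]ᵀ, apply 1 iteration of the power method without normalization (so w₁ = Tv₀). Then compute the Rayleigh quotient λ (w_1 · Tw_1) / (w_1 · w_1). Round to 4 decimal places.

w1 = Tv₀ = (4·3 + 5·3 + 6·4; 3·3 + 2·3 + 6·4; 3·3 + 2·3 + 5·4) = (51, 39, 35)
Tw1 = (609, 441, 406)
w1·Tw1 = 51·609 + 39·441 + 35·406 = 62468; w1·w1 = 51·51 + 39·39 + 35·35 = 5347
λ ≈ 62468/5347 = 11.6828

λ ≈ 11.6828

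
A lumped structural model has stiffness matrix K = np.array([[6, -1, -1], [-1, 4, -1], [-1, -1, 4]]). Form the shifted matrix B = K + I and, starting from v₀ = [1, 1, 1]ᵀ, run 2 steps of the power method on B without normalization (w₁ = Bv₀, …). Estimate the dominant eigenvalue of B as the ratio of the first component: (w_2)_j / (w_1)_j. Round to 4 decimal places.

5.8000

B = K + I has rows (7, -1, -1); (-1, 5, -1); (-1, -1, 5)
w1 = Bv₀ = (7·1 + (-1)·1 + (-1)·1; (-1)·1 + 5·1 + (-1)·1; (-1)·1 + (-1)·1 + 5·1) = (5, 3, 3)
w2 = Bw1 = (7·5 + (-1)·3 + (-1)·3; (-1)·5 + 5·3 + (-1)·3; (-1)·5 + (-1)·3 + 5·3) = (29, 7, 7)
Ratio: 29/5 = 5.8000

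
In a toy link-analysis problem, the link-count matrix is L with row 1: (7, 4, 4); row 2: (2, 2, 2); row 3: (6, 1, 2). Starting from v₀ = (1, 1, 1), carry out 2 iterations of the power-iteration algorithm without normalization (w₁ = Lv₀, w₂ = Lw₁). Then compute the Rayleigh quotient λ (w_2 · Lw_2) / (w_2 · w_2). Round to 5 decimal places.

w1 = Lv₀ = (15, 6, 9)
w2 = Lw1 = (165, 60, 114)
Lw2 = (1851, 678, 1278)
w2·Lw2 = 165·1851 + 60·678 + 114·1278 = 491787; w2·w2 = 165·165 + 60·60 + 114·114 = 43821
λ ≈ 491787/43821 = 11.22263

λ ≈ 11.22263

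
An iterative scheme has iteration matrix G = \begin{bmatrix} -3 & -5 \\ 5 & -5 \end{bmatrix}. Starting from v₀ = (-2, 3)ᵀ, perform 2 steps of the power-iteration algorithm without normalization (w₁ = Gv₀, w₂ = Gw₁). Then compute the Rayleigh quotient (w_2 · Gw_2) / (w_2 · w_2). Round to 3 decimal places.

-3.434

w1 = Gv₀ = (-9, -25)
w2 = Gw1 = (152, 80)
Gw2 = (-856, 360)
w2·Gw2 = 152·(-856) + 80·360 = -101312; w2·w2 = 152·152 + 80·80 = 29504
λ ≈ -101312/29504 = -3.434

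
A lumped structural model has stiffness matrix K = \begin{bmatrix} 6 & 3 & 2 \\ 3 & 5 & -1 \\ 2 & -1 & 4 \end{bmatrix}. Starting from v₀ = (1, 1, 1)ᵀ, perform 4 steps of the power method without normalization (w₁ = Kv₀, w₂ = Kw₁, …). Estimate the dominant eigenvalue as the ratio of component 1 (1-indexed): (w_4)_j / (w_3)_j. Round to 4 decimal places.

8.6813

w1 = Kv₀ = (6·1 + 3·1 + 2·1; 3·1 + 5·1 + (-1)·1; 2·1 + (-1)·1 + 4·1) = (11, 7, 5)
w2 = Kw1 = (6·11 + 3·7 + 2·5; 3·11 + 5·7 + (-1)·5; 2·11 + (-1)·7 + 4·5) = (97, 63, 35)
w3 = Kw2 = (841, 571, 271)
w4 = Kw3 = (7301, 5107, 2195)
Ratio at component: 7301 / 841 = 8.6813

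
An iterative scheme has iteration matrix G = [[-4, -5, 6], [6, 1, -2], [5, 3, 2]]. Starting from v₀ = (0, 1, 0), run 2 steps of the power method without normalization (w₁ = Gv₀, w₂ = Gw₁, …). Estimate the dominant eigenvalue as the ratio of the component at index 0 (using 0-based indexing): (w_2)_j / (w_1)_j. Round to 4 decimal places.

λ ≈ -6.6000

w1 = Gv₀ = ((-4)·0 + (-5)·1 + 6·0; 6·0 + 1·1 + (-2)·0; 5·0 + 3·1 + 2·0) = (-5, 1, 3)
w2 = Gw1 = ((-4)·(-5) + (-5)·1 + 6·3; 6·(-5) + 1·1 + (-2)·3; 5·(-5) + 3·1 + 2·3) = (33, -35, -16)
Ratio at component: 33 / -5 = -6.6000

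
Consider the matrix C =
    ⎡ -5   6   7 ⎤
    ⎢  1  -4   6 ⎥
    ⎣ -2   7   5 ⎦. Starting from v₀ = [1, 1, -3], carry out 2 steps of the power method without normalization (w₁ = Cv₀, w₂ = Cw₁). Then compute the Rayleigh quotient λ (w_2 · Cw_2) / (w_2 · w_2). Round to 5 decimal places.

4.17960

w1 = Cv₀ = ((-5)·1 + 6·1 + 7·(-3); 1·1 + (-4)·1 + 6·(-3); (-2)·1 + 7·1 + 5·(-3)) = (-20, -21, -10)
w2 = Cw1 = ((-5)·(-20) + 6·(-21) + 7·(-10); 1·(-20) + (-4)·(-21) + 6·(-10); (-2)·(-20) + 7·(-21) + 5·(-10)) = (-96, 4, -157)
Cw2 = (-595, -1054, -565)
w2·Cw2 = (-96)·(-595) + 4·(-1054) + (-157)·(-565) = 141609; w2·w2 = (-96)·(-96) + 4·4 + (-157)·(-157) = 33881
λ ≈ 141609/33881 = 4.17960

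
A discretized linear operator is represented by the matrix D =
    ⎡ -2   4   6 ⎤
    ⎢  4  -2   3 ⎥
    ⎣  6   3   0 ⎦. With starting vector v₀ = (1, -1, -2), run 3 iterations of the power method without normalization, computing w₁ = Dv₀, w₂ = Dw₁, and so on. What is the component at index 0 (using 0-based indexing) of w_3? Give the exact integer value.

-1008

w1 = Dv₀ = ((-2)·1 + 4·(-1) + 6·(-2); 4·1 + (-2)·(-1) + 3·(-2); 6·1 + 3·(-1) + 0·(-2)) = (-18, 0, 3)
w2 = Dw1 = ((-2)·(-18) + 4·0 + 6·3; 4·(-18) + (-2)·0 + 3·3; 6·(-18) + 3·0 + 0·3) = (54, -63, -108)
w3 = Dw2 = (-1008, 18, 135)
The requested component of w3 is -1008.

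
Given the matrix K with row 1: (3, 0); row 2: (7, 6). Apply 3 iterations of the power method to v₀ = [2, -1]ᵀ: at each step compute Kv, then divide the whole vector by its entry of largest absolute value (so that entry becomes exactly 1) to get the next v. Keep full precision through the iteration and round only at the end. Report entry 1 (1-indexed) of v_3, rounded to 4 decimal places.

Kv0 = (6.00000, 8.00000); divide by 8.00000 → v1 = (0.75000, 1.00000)
Kv1 = (2.25000, 11.25000); divide by 11.25000 → v2 = (0.20000, 1.00000)
Kv2 = (0.60000, 7.40000); divide by 7.40000 → v3 = (0.08108, 1.00000)
Requested entry of v3: 54/666 = 0.0811

0.0811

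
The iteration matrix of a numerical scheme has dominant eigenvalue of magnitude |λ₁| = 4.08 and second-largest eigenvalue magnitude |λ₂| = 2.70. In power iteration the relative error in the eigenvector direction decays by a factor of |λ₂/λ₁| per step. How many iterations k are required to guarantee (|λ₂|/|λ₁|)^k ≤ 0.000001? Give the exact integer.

34

|λ₂/λ₁| = 2.70/4.08 = 0.66176
Need k ≥ ln(0.000001) / ln(0.66176) = -13.8155 / -0.4128 ≈ 33.464
Smallest integer k satisfying the bound: 34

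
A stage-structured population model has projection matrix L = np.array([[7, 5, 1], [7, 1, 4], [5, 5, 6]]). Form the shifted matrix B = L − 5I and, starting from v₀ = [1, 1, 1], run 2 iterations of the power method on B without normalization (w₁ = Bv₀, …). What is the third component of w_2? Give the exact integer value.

B = L − 5I has rows (2, 5, 1); (7, -4, 4); (5, 5, 1)
w1 = Bv₀ = (8, 7, 11)
w2 = Bw1 = (62, 72, 86)
Requested component of w2: 86

86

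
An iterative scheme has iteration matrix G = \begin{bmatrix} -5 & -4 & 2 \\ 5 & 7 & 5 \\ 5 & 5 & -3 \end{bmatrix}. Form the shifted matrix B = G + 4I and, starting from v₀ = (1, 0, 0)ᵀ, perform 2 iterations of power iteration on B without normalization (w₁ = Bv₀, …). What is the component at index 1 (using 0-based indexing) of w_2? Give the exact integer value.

B = G + 4I has rows (-1, -4, 2); (5, 11, 5); (5, 5, 1)
w1 = Bv₀ = ((-1)·1 + (-4)·0 + 2·0; 5·1 + 11·0 + 5·0; 5·1 + 5·0 + 1·0) = (-1, 5, 5)
w2 = Bw1 = ((-1)·(-1) + (-4)·5 + 2·5; 5·(-1) + 11·5 + 5·5; 5·(-1) + 5·5 + 1·5) = (-9, 75, 25)
Requested component of w2: 75

75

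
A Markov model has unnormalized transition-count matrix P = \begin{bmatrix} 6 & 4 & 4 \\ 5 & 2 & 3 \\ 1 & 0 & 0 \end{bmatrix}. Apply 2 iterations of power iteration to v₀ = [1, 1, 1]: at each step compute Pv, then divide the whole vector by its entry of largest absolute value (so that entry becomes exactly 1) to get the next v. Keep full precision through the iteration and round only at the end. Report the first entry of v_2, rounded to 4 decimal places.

1.0000

Pv0 = (14.00000, 10.00000, 1.00000); divide by 14.00000 → v1 = (1.00000, 0.71429, 0.07143)
Pv1 = (9.14286, 6.64286, 1.00000); divide by 9.14286 → v2 = (1.00000, 0.72656, 0.10938)
Requested entry of v2: 128/128 = 1.0000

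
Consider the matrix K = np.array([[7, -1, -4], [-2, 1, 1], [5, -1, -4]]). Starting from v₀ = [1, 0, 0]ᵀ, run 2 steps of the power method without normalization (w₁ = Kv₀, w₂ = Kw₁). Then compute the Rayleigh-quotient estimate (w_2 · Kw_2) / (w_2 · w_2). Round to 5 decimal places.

λ ≈ 5.28228

w1 = Kv₀ = (7·1 + (-1)·0 + (-4)·0; (-2)·1 + 1·0 + 1·0; 5·1 + (-1)·0 + (-4)·0) = (7, -2, 5)
w2 = Kw1 = (7·7 + (-1)·(-2) + (-4)·5; (-2)·7 + 1·(-2) + 1·5; 5·7 + (-1)·(-2) + (-4)·5) = (31, -11, 17)
Kw2 = (160, -56, 98)
w2·Kw2 = 31·160 + (-11)·(-56) + 17·98 = 7242; w2·w2 = 31·31 + (-11)·(-11) + 17·17 = 1371
λ ≈ 7242/1371 = 5.28228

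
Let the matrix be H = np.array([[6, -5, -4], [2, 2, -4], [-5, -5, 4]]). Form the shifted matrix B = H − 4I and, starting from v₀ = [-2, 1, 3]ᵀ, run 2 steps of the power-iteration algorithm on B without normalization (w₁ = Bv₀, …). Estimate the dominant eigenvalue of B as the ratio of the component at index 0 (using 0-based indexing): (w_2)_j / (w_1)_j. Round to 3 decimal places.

-1.333

B = H − 4I has rows (2, -5, -4); (2, -2, -4); (-5, -5, 0)
w1 = Bv₀ = (2·(-2) + (-5)·1 + (-4)·3; 2·(-2) + (-2)·1 + (-4)·3; (-5)·(-2) + (-5)·1 + 0·3) = (-21, -18, 5)
w2 = Bw1 = (2·(-21) + (-5)·(-18) + (-4)·5; 2·(-21) + (-2)·(-18) + (-4)·5; (-5)·(-21) + (-5)·(-18) + 0·5) = (28, -26, 195)
Ratio: 28/-21 = -1.333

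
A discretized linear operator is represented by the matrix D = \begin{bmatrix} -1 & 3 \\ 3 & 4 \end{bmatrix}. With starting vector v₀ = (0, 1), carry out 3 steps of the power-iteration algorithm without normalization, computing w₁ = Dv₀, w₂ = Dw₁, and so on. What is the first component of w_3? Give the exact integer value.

w1 = Dv₀ = ((-1)·0 + 3·1; 3·0 + 4·1) = (3, 4)
w2 = Dw1 = ((-1)·3 + 3·4; 3·3 + 4·4) = (9, 25)
w3 = Dw2 = (66, 127)
The requested component of w3 is 66.

66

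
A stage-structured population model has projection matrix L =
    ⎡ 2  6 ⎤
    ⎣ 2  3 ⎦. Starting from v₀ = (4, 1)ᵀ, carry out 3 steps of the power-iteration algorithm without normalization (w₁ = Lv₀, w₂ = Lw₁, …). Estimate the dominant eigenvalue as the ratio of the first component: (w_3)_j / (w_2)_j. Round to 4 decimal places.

5.8936

w1 = Lv₀ = (14, 11)
w2 = Lw1 = (94, 61)
w3 = Lw2 = (554, 371)
Ratio at component: 554 / 94 = 5.8936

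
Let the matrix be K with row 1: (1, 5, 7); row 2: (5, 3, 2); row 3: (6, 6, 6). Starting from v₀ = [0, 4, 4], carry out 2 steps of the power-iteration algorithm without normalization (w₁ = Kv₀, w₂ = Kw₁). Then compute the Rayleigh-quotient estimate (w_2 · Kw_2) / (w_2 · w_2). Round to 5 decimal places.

λ ≈ 13.83457

w1 = Kv₀ = (48, 20, 48)
w2 = Kw1 = (484, 396, 696)
Kw2 = (7336, 5000, 9456)
w2·Kw2 = 484·7336 + 396·5000 + 696·9456 = 12112000; w2·w2 = 484·484 + 396·396 + 696·696 = 875488
λ ≈ 12112000/875488 = 13.83457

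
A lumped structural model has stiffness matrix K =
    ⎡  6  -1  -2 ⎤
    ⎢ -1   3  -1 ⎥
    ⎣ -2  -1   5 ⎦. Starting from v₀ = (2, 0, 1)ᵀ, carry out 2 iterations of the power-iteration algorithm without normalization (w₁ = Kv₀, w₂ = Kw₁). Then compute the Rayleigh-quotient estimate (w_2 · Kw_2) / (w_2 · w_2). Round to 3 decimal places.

6.831

w1 = Kv₀ = (10, -3, 1)
w2 = Kw1 = (61, -20, -12)
Kw2 = (410, -109, -162)
w2·Kw2 = 61·410 + (-20)·(-109) + (-12)·(-162) = 29134; w2·w2 = 61·61 + (-20)·(-20) + (-12)·(-12) = 4265
λ ≈ 29134/4265 = 6.831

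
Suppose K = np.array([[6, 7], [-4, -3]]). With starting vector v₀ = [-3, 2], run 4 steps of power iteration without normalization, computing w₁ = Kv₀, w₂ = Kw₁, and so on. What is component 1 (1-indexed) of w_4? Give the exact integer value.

w1 = Kv₀ = (6·(-3) + 7·2; (-4)·(-3) + (-3)·2) = (-4, 6)
w2 = Kw1 = (6·(-4) + 7·6; (-4)·(-4) + (-3)·6) = (18, -2)
w3 = Kw2 = (94, -66)
w4 = Kw3 = (102, -178)
The requested component of w4 is 102.

102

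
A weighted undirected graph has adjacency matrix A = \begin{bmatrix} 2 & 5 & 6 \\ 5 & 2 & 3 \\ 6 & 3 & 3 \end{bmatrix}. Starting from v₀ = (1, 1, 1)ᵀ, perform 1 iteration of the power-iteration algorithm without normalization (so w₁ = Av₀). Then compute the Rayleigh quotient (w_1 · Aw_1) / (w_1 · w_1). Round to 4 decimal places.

w1 = Av₀ = (2·1 + 5·1 + 6·1; 5·1 + 2·1 + 3·1; 6·1 + 3·1 + 3·1) = (13, 10, 12)
Aw1 = (148, 121, 144)
w1·Aw1 = 13·148 + 10·121 + 12·144 = 4862; w1·w1 = 13·13 + 10·10 + 12·12 = 413
λ ≈ 4862/413 = 11.7724

λ ≈ 11.7724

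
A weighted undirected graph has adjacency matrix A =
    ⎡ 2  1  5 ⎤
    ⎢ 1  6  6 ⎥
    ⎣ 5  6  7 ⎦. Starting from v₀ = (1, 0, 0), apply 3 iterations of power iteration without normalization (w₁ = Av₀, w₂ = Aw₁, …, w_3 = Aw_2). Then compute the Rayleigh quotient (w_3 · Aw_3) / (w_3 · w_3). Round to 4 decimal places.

14.1481

w1 = Av₀ = (2, 1, 5)
w2 = Aw1 = (30, 38, 51)
w3 = Aw2 = (353, 564, 735)
Aw3 = (4945, 8147, 10294)
w3·Aw3 = 353·4945 + 564·8147 + 735·10294 = 13906583; w3·w3 = 353·353 + 564·564 + 735·735 = 982930
λ ≈ 13906583/982930 = 14.1481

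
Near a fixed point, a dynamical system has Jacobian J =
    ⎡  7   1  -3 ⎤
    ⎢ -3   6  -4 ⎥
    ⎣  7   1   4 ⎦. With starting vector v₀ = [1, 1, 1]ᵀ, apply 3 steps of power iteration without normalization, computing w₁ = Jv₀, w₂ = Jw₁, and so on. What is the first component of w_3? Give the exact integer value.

w1 = Jv₀ = (5, -1, 12)
w2 = Jw1 = (-2, -69, 82)
w3 = Jw2 = (-329, -736, 245)
The requested component of w3 is -329.

-329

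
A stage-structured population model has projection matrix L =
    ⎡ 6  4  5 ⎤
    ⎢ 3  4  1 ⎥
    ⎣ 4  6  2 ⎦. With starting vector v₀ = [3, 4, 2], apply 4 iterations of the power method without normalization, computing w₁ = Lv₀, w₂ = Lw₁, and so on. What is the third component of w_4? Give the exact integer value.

w1 = Lv₀ = (44, 27, 40)
w2 = Lw1 = (572, 280, 418)
w3 = Lw2 = (6642, 3254, 4804)
w4 = Lw3 = (76888, 37746, 55700)
The requested component of w4 is 55700.

55700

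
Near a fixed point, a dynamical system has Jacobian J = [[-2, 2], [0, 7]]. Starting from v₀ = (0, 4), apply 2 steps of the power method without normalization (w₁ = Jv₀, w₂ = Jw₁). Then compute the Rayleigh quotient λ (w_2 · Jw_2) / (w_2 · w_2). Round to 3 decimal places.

λ ≈ 7.032

w1 = Jv₀ = (8, 28)
w2 = Jw1 = (40, 196)
Jw2 = (312, 1372)
w2·Jw2 = 40·312 + 196·1372 = 281392; w2·w2 = 40·40 + 196·196 = 40016
λ ≈ 281392/40016 = 7.032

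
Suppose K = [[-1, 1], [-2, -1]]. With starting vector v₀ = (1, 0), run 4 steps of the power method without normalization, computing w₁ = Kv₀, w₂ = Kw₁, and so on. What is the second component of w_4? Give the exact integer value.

-8

w1 = Kv₀ = ((-1)·1 + 1·0; (-2)·1 + (-1)·0) = (-1, -2)
w2 = Kw1 = ((-1)·(-1) + 1·(-2); (-2)·(-1) + (-1)·(-2)) = (-1, 4)
w3 = Kw2 = (5, -2)
w4 = Kw3 = (-7, -8)
The requested component of w4 is -8.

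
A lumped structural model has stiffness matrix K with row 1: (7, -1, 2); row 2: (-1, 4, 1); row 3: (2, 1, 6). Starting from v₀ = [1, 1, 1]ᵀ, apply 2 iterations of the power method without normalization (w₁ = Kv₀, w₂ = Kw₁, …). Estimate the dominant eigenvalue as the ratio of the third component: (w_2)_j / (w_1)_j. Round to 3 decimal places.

λ ≈ 8.222

w1 = Kv₀ = (7·1 + (-1)·1 + 2·1; (-1)·1 + 4·1 + 1·1; 2·1 + 1·1 + 6·1) = (8, 4, 9)
w2 = Kw1 = (7·8 + (-1)·4 + 2·9; (-1)·8 + 4·4 + 1·9; 2·8 + 1·4 + 6·9) = (70, 17, 74)
Ratio at component: 74 / 9 = 8.222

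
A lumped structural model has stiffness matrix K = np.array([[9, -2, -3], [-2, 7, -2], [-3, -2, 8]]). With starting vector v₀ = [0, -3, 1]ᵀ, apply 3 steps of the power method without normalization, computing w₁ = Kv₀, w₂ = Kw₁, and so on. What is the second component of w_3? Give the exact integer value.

w1 = Kv₀ = (9·0 + (-2)·(-3) + (-3)·1; (-2)·0 + 7·(-3) + (-2)·1; (-3)·0 + (-2)·(-3) + 8·1) = (3, -23, 14)
w2 = Kw1 = (9·3 + (-2)·(-23) + (-3)·14; (-2)·3 + 7·(-23) + (-2)·14; (-3)·3 + (-2)·(-23) + 8·14) = (31, -195, 149)
w3 = Kw2 = (222, -1725, 1489)
The requested component of w3 is -1725.

-1725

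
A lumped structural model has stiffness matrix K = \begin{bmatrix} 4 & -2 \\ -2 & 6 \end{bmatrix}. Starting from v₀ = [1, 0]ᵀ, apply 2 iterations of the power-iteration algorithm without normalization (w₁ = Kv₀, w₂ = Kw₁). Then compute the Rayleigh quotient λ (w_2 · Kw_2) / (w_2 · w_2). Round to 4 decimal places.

w1 = Kv₀ = (4, -2)
w2 = Kw1 = (20, -20)
Kw2 = (120, -160)
w2·Kw2 = 20·120 + (-20)·(-160) = 5600; w2·w2 = 20·20 + (-20)·(-20) = 800
λ ≈ 5600/800 = 7.0000

7.0000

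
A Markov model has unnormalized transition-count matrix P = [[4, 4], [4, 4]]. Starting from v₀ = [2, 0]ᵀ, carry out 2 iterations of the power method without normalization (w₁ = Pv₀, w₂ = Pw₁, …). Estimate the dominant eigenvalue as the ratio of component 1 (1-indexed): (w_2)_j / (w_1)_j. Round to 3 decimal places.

8.000

w1 = Pv₀ = (4·2 + 4·0; 4·2 + 4·0) = (8, 8)
w2 = Pw1 = (4·8 + 4·8; 4·8 + 4·8) = (64, 64)
Ratio at component: 64 / 8 = 8.000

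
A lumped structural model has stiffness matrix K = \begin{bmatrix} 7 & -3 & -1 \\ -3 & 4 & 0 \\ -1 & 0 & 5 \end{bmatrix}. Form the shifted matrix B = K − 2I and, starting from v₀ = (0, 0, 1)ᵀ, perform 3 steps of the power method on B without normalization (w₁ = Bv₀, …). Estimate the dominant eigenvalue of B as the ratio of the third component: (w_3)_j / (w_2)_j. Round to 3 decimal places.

3.800

B = K − 2I has rows (5, -3, -1); (-3, 2, 0); (-1, 0, 3)
w1 = Bv₀ = (5·0 + (-3)·0 + (-1)·1; (-3)·0 + 2·0 + 0·1; (-1)·0 + 0·0 + 3·1) = (-1, 0, 3)
w2 = Bw1 = (5·(-1) + (-3)·0 + (-1)·3; (-3)·(-1) + 2·0 + 0·3; (-1)·(-1) + 0·0 + 3·3) = (-8, 3, 10)
w3 = Bw2 = (-59, 30, 38)
Ratio: 38/10 = 3.800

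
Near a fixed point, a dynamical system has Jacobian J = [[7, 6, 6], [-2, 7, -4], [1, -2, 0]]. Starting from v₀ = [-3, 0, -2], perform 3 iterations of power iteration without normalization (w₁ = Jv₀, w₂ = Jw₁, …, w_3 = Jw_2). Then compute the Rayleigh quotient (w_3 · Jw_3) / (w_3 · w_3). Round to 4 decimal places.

7.5487

w1 = Jv₀ = (7·(-3) + 6·0 + 6·(-2); (-2)·(-3) + 7·0 + (-4)·(-2); 1·(-3) + (-2)·0 + 0·(-2)) = (-33, 14, -3)
w2 = Jw1 = (7·(-33) + 6·14 + 6·(-3); (-2)·(-33) + 7·14 + (-4)·(-3); 1·(-33) + (-2)·14 + 0·(-3)) = (-165, 176, -61)
w3 = Jw2 = (-465, 1806, -517)
Jw3 = (4479, 15640, -4077)
w3·Jw3 = (-465)·4479 + 1806·15640 + (-517)·(-4077) = 28270914; w3·w3 = (-465)·(-465) + 1806·1806 + (-517)·(-517) = 3745150
λ ≈ 28270914/3745150 = 7.5487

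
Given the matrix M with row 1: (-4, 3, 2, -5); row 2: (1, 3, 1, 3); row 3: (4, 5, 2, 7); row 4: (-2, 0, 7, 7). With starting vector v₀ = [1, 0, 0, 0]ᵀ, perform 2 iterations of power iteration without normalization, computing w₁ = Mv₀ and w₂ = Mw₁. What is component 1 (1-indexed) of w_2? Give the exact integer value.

37

w1 = Mv₀ = ((-4)·1 + 3·0 + 2·0 + (-5)·0; 1·1 + 3·0 + 1·0 + 3·0; 4·1 + 5·0 + 2·0 + 7·0; (-2)·1 + 0·0 + 7·0 + 7·0) = (-4, 1, 4, -2)
w2 = Mw1 = ((-4)·(-4) + 3·1 + 2·4 + (-5)·(-2); 1·(-4) + 3·1 + 1·4 + 3·(-2); 4·(-4) + 5·1 + 2·4 + 7·(-2); (-2)·(-4) + 0·1 + 7·4 + 7·(-2)) = (37, -3, -17, 22)
The requested component of w2 is 37.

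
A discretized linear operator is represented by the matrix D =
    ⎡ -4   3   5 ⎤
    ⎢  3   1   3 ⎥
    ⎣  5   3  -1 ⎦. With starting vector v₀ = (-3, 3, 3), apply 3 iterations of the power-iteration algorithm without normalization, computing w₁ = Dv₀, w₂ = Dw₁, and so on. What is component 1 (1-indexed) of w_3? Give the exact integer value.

1962

w1 = Dv₀ = (36, 3, -9)
w2 = Dw1 = (-180, 84, 198)
w3 = Dw2 = (1962, 138, -846)
The requested component of w3 is 1962.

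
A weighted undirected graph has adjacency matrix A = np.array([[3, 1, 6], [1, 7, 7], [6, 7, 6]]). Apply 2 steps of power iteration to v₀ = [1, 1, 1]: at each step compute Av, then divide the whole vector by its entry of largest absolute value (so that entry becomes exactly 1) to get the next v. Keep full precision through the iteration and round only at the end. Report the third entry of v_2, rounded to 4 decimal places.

1.0000

Av0 = (10.00000, 15.00000, 19.00000); divide by 19.00000 → v1 = (0.52632, 0.78947, 1.00000)
Av1 = (8.36842, 13.05263, 14.68421); divide by 14.68421 → v2 = (0.56989, 0.88889, 1.00000)
Requested entry of v2: 279/279 = 1.0000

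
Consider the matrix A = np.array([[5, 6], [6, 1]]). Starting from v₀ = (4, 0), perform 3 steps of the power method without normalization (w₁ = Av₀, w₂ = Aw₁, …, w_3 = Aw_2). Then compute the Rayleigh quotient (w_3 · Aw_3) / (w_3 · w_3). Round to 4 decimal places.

9.3111

w1 = Av₀ = (20, 24)
w2 = Aw1 = (244, 144)
w3 = Aw2 = (2084, 1608)
Aw3 = (20068, 14112)
w3·Aw3 = 2084·20068 + 1608·14112 = 64513808; w3·w3 = 2084·2084 + 1608·1608 = 6928720
λ ≈ 64513808/6928720 = 9.3111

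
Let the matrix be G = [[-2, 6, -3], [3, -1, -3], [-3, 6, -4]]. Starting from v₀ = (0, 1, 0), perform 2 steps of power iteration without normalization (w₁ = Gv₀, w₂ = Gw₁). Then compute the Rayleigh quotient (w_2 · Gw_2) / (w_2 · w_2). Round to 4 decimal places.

λ ≈ -6.2885

w1 = Gv₀ = (6, -1, 6)
w2 = Gw1 = (-36, 1, -48)
Gw2 = (222, 35, 306)
w2·Gw2 = (-36)·222 + 1·35 + (-48)·306 = -22645; w2·w2 = (-36)·(-36) + 1·1 + (-48)·(-48) = 3601
λ ≈ -22645/3601 = -6.2885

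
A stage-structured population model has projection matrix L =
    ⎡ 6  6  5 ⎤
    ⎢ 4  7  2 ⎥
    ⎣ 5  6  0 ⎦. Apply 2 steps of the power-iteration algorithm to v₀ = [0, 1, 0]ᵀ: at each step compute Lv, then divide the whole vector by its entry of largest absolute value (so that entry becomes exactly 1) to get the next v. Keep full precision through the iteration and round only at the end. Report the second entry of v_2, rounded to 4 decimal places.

Lv0 = (6.00000, 7.00000, 6.00000); divide by 7.00000 → v1 = (0.85714, 1.00000, 0.85714)
Lv1 = (15.42857, 12.14286, 10.28571); divide by 15.42857 → v2 = (1.00000, 0.78704, 0.66667)
Requested entry of v2: 85/108 = 0.7870

0.7870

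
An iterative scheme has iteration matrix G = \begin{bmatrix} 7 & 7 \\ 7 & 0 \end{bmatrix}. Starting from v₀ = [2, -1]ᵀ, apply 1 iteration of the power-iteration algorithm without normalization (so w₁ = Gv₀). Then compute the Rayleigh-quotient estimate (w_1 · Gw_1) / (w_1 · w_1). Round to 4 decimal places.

7.0000

w1 = Gv₀ = (7·2 + 7·(-1); 7·2 + 0·(-1)) = (7, 14)
Gw1 = (147, 49)
w1·Gw1 = 7·147 + 14·49 = 1715; w1·w1 = 7·7 + 14·14 = 245
λ ≈ 1715/245 = 7.0000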